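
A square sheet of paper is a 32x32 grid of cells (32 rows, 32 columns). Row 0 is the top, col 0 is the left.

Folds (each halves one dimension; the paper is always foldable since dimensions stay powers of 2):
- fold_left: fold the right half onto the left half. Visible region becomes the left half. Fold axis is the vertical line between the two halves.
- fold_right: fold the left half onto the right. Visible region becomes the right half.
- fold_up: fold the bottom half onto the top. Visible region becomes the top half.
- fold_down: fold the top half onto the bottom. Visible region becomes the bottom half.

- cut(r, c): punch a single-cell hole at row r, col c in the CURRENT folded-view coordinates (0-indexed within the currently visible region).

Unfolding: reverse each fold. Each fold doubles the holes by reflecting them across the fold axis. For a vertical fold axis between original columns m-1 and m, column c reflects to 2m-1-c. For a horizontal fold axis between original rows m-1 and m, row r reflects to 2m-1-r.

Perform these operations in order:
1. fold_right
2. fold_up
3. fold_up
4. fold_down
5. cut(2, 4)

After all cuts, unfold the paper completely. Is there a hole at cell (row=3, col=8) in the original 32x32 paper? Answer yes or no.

Answer: no

Derivation:
Op 1 fold_right: fold axis v@16; visible region now rows[0,32) x cols[16,32) = 32x16
Op 2 fold_up: fold axis h@16; visible region now rows[0,16) x cols[16,32) = 16x16
Op 3 fold_up: fold axis h@8; visible region now rows[0,8) x cols[16,32) = 8x16
Op 4 fold_down: fold axis h@4; visible region now rows[4,8) x cols[16,32) = 4x16
Op 5 cut(2, 4): punch at orig (6,20); cuts so far [(6, 20)]; region rows[4,8) x cols[16,32) = 4x16
Unfold 1 (reflect across h@4): 2 holes -> [(1, 20), (6, 20)]
Unfold 2 (reflect across h@8): 4 holes -> [(1, 20), (6, 20), (9, 20), (14, 20)]
Unfold 3 (reflect across h@16): 8 holes -> [(1, 20), (6, 20), (9, 20), (14, 20), (17, 20), (22, 20), (25, 20), (30, 20)]
Unfold 4 (reflect across v@16): 16 holes -> [(1, 11), (1, 20), (6, 11), (6, 20), (9, 11), (9, 20), (14, 11), (14, 20), (17, 11), (17, 20), (22, 11), (22, 20), (25, 11), (25, 20), (30, 11), (30, 20)]
Holes: [(1, 11), (1, 20), (6, 11), (6, 20), (9, 11), (9, 20), (14, 11), (14, 20), (17, 11), (17, 20), (22, 11), (22, 20), (25, 11), (25, 20), (30, 11), (30, 20)]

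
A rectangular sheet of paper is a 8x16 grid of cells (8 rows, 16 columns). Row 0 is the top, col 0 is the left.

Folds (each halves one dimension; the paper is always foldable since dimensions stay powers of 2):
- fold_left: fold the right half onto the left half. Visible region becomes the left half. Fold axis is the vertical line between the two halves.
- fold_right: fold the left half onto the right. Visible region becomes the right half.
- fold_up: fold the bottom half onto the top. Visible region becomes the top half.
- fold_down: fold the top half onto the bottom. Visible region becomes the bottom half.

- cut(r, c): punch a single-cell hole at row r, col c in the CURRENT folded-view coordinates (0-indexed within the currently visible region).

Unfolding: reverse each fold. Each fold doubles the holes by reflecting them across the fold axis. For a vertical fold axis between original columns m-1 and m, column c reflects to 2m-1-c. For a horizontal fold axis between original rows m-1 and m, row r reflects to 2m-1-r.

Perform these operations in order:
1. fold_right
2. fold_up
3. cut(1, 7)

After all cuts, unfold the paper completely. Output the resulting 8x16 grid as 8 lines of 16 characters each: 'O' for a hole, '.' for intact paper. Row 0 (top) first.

Answer: ................
O..............O
................
................
................
................
O..............O
................

Derivation:
Op 1 fold_right: fold axis v@8; visible region now rows[0,8) x cols[8,16) = 8x8
Op 2 fold_up: fold axis h@4; visible region now rows[0,4) x cols[8,16) = 4x8
Op 3 cut(1, 7): punch at orig (1,15); cuts so far [(1, 15)]; region rows[0,4) x cols[8,16) = 4x8
Unfold 1 (reflect across h@4): 2 holes -> [(1, 15), (6, 15)]
Unfold 2 (reflect across v@8): 4 holes -> [(1, 0), (1, 15), (6, 0), (6, 15)]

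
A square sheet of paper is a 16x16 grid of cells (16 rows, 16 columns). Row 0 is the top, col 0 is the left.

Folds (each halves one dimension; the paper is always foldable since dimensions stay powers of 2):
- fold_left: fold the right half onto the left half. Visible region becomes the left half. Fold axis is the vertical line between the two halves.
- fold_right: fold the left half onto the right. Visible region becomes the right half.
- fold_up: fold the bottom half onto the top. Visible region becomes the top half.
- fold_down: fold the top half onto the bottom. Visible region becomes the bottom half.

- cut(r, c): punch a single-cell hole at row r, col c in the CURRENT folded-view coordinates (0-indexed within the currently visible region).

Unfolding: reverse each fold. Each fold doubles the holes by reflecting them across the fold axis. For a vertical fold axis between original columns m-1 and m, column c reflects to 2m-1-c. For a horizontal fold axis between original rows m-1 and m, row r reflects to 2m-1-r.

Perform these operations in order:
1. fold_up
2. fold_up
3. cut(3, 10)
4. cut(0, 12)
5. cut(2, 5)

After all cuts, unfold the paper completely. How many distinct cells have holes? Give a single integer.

Op 1 fold_up: fold axis h@8; visible region now rows[0,8) x cols[0,16) = 8x16
Op 2 fold_up: fold axis h@4; visible region now rows[0,4) x cols[0,16) = 4x16
Op 3 cut(3, 10): punch at orig (3,10); cuts so far [(3, 10)]; region rows[0,4) x cols[0,16) = 4x16
Op 4 cut(0, 12): punch at orig (0,12); cuts so far [(0, 12), (3, 10)]; region rows[0,4) x cols[0,16) = 4x16
Op 5 cut(2, 5): punch at orig (2,5); cuts so far [(0, 12), (2, 5), (3, 10)]; region rows[0,4) x cols[0,16) = 4x16
Unfold 1 (reflect across h@4): 6 holes -> [(0, 12), (2, 5), (3, 10), (4, 10), (5, 5), (7, 12)]
Unfold 2 (reflect across h@8): 12 holes -> [(0, 12), (2, 5), (3, 10), (4, 10), (5, 5), (7, 12), (8, 12), (10, 5), (11, 10), (12, 10), (13, 5), (15, 12)]

Answer: 12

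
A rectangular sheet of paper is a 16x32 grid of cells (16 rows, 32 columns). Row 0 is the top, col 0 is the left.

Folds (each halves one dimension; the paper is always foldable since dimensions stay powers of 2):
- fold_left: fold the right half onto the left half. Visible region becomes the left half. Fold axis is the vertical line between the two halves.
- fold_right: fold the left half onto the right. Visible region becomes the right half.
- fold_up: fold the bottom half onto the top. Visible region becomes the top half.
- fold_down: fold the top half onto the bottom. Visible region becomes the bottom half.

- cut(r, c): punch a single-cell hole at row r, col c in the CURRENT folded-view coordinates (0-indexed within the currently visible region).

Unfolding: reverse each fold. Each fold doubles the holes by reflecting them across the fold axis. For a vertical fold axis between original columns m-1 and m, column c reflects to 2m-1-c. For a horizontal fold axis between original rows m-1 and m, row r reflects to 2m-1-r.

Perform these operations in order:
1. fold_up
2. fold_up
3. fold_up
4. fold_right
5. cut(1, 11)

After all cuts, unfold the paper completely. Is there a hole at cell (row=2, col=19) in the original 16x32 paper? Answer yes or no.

Op 1 fold_up: fold axis h@8; visible region now rows[0,8) x cols[0,32) = 8x32
Op 2 fold_up: fold axis h@4; visible region now rows[0,4) x cols[0,32) = 4x32
Op 3 fold_up: fold axis h@2; visible region now rows[0,2) x cols[0,32) = 2x32
Op 4 fold_right: fold axis v@16; visible region now rows[0,2) x cols[16,32) = 2x16
Op 5 cut(1, 11): punch at orig (1,27); cuts so far [(1, 27)]; region rows[0,2) x cols[16,32) = 2x16
Unfold 1 (reflect across v@16): 2 holes -> [(1, 4), (1, 27)]
Unfold 2 (reflect across h@2): 4 holes -> [(1, 4), (1, 27), (2, 4), (2, 27)]
Unfold 3 (reflect across h@4): 8 holes -> [(1, 4), (1, 27), (2, 4), (2, 27), (5, 4), (5, 27), (6, 4), (6, 27)]
Unfold 4 (reflect across h@8): 16 holes -> [(1, 4), (1, 27), (2, 4), (2, 27), (5, 4), (5, 27), (6, 4), (6, 27), (9, 4), (9, 27), (10, 4), (10, 27), (13, 4), (13, 27), (14, 4), (14, 27)]
Holes: [(1, 4), (1, 27), (2, 4), (2, 27), (5, 4), (5, 27), (6, 4), (6, 27), (9, 4), (9, 27), (10, 4), (10, 27), (13, 4), (13, 27), (14, 4), (14, 27)]

Answer: no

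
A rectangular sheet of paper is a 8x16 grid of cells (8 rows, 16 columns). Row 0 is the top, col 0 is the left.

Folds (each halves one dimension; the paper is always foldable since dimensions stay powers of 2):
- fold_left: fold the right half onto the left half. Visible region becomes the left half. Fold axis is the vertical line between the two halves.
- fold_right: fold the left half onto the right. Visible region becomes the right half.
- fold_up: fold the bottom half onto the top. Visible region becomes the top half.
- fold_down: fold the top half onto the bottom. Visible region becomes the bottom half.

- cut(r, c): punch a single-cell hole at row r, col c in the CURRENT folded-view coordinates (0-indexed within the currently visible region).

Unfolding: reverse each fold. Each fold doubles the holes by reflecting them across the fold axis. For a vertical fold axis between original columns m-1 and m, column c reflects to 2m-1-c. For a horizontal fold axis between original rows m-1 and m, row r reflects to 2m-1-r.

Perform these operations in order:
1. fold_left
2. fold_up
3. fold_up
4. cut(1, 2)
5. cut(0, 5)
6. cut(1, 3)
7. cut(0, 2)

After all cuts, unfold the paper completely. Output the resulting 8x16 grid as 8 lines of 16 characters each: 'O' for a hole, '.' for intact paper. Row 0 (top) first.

Op 1 fold_left: fold axis v@8; visible region now rows[0,8) x cols[0,8) = 8x8
Op 2 fold_up: fold axis h@4; visible region now rows[0,4) x cols[0,8) = 4x8
Op 3 fold_up: fold axis h@2; visible region now rows[0,2) x cols[0,8) = 2x8
Op 4 cut(1, 2): punch at orig (1,2); cuts so far [(1, 2)]; region rows[0,2) x cols[0,8) = 2x8
Op 5 cut(0, 5): punch at orig (0,5); cuts so far [(0, 5), (1, 2)]; region rows[0,2) x cols[0,8) = 2x8
Op 6 cut(1, 3): punch at orig (1,3); cuts so far [(0, 5), (1, 2), (1, 3)]; region rows[0,2) x cols[0,8) = 2x8
Op 7 cut(0, 2): punch at orig (0,2); cuts so far [(0, 2), (0, 5), (1, 2), (1, 3)]; region rows[0,2) x cols[0,8) = 2x8
Unfold 1 (reflect across h@2): 8 holes -> [(0, 2), (0, 5), (1, 2), (1, 3), (2, 2), (2, 3), (3, 2), (3, 5)]
Unfold 2 (reflect across h@4): 16 holes -> [(0, 2), (0, 5), (1, 2), (1, 3), (2, 2), (2, 3), (3, 2), (3, 5), (4, 2), (4, 5), (5, 2), (5, 3), (6, 2), (6, 3), (7, 2), (7, 5)]
Unfold 3 (reflect across v@8): 32 holes -> [(0, 2), (0, 5), (0, 10), (0, 13), (1, 2), (1, 3), (1, 12), (1, 13), (2, 2), (2, 3), (2, 12), (2, 13), (3, 2), (3, 5), (3, 10), (3, 13), (4, 2), (4, 5), (4, 10), (4, 13), (5, 2), (5, 3), (5, 12), (5, 13), (6, 2), (6, 3), (6, 12), (6, 13), (7, 2), (7, 5), (7, 10), (7, 13)]

Answer: ..O..O....O..O..
..OO........OO..
..OO........OO..
..O..O....O..O..
..O..O....O..O..
..OO........OO..
..OO........OO..
..O..O....O..O..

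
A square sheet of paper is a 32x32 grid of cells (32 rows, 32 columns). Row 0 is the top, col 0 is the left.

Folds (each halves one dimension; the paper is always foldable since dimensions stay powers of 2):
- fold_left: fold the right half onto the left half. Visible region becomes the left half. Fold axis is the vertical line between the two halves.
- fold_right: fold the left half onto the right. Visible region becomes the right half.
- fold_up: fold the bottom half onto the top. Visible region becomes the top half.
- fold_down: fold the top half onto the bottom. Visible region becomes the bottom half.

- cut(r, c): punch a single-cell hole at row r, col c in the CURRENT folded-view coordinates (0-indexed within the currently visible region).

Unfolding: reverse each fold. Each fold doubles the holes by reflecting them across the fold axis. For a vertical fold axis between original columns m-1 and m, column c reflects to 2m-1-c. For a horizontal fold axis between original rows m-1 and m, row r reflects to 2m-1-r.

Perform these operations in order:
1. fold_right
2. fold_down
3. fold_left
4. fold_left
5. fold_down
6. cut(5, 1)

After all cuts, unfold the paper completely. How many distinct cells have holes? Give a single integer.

Op 1 fold_right: fold axis v@16; visible region now rows[0,32) x cols[16,32) = 32x16
Op 2 fold_down: fold axis h@16; visible region now rows[16,32) x cols[16,32) = 16x16
Op 3 fold_left: fold axis v@24; visible region now rows[16,32) x cols[16,24) = 16x8
Op 4 fold_left: fold axis v@20; visible region now rows[16,32) x cols[16,20) = 16x4
Op 5 fold_down: fold axis h@24; visible region now rows[24,32) x cols[16,20) = 8x4
Op 6 cut(5, 1): punch at orig (29,17); cuts so far [(29, 17)]; region rows[24,32) x cols[16,20) = 8x4
Unfold 1 (reflect across h@24): 2 holes -> [(18, 17), (29, 17)]
Unfold 2 (reflect across v@20): 4 holes -> [(18, 17), (18, 22), (29, 17), (29, 22)]
Unfold 3 (reflect across v@24): 8 holes -> [(18, 17), (18, 22), (18, 25), (18, 30), (29, 17), (29, 22), (29, 25), (29, 30)]
Unfold 4 (reflect across h@16): 16 holes -> [(2, 17), (2, 22), (2, 25), (2, 30), (13, 17), (13, 22), (13, 25), (13, 30), (18, 17), (18, 22), (18, 25), (18, 30), (29, 17), (29, 22), (29, 25), (29, 30)]
Unfold 5 (reflect across v@16): 32 holes -> [(2, 1), (2, 6), (2, 9), (2, 14), (2, 17), (2, 22), (2, 25), (2, 30), (13, 1), (13, 6), (13, 9), (13, 14), (13, 17), (13, 22), (13, 25), (13, 30), (18, 1), (18, 6), (18, 9), (18, 14), (18, 17), (18, 22), (18, 25), (18, 30), (29, 1), (29, 6), (29, 9), (29, 14), (29, 17), (29, 22), (29, 25), (29, 30)]

Answer: 32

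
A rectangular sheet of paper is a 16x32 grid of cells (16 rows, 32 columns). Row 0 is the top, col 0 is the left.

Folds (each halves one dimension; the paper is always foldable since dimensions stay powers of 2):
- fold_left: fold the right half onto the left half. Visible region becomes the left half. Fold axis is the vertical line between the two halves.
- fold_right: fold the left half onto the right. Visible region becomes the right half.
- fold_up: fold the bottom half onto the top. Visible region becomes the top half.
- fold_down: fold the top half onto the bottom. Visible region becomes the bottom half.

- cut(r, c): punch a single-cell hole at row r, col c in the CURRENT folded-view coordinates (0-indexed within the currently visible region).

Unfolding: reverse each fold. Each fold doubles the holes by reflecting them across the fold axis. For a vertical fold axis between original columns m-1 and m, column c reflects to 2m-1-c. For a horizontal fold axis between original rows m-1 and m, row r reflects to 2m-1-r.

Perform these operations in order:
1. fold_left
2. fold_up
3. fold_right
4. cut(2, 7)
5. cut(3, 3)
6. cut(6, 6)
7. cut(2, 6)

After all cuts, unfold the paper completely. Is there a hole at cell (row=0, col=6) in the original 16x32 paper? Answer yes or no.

Answer: no

Derivation:
Op 1 fold_left: fold axis v@16; visible region now rows[0,16) x cols[0,16) = 16x16
Op 2 fold_up: fold axis h@8; visible region now rows[0,8) x cols[0,16) = 8x16
Op 3 fold_right: fold axis v@8; visible region now rows[0,8) x cols[8,16) = 8x8
Op 4 cut(2, 7): punch at orig (2,15); cuts so far [(2, 15)]; region rows[0,8) x cols[8,16) = 8x8
Op 5 cut(3, 3): punch at orig (3,11); cuts so far [(2, 15), (3, 11)]; region rows[0,8) x cols[8,16) = 8x8
Op 6 cut(6, 6): punch at orig (6,14); cuts so far [(2, 15), (3, 11), (6, 14)]; region rows[0,8) x cols[8,16) = 8x8
Op 7 cut(2, 6): punch at orig (2,14); cuts so far [(2, 14), (2, 15), (3, 11), (6, 14)]; region rows[0,8) x cols[8,16) = 8x8
Unfold 1 (reflect across v@8): 8 holes -> [(2, 0), (2, 1), (2, 14), (2, 15), (3, 4), (3, 11), (6, 1), (6, 14)]
Unfold 2 (reflect across h@8): 16 holes -> [(2, 0), (2, 1), (2, 14), (2, 15), (3, 4), (3, 11), (6, 1), (6, 14), (9, 1), (9, 14), (12, 4), (12, 11), (13, 0), (13, 1), (13, 14), (13, 15)]
Unfold 3 (reflect across v@16): 32 holes -> [(2, 0), (2, 1), (2, 14), (2, 15), (2, 16), (2, 17), (2, 30), (2, 31), (3, 4), (3, 11), (3, 20), (3, 27), (6, 1), (6, 14), (6, 17), (6, 30), (9, 1), (9, 14), (9, 17), (9, 30), (12, 4), (12, 11), (12, 20), (12, 27), (13, 0), (13, 1), (13, 14), (13, 15), (13, 16), (13, 17), (13, 30), (13, 31)]
Holes: [(2, 0), (2, 1), (2, 14), (2, 15), (2, 16), (2, 17), (2, 30), (2, 31), (3, 4), (3, 11), (3, 20), (3, 27), (6, 1), (6, 14), (6, 17), (6, 30), (9, 1), (9, 14), (9, 17), (9, 30), (12, 4), (12, 11), (12, 20), (12, 27), (13, 0), (13, 1), (13, 14), (13, 15), (13, 16), (13, 17), (13, 30), (13, 31)]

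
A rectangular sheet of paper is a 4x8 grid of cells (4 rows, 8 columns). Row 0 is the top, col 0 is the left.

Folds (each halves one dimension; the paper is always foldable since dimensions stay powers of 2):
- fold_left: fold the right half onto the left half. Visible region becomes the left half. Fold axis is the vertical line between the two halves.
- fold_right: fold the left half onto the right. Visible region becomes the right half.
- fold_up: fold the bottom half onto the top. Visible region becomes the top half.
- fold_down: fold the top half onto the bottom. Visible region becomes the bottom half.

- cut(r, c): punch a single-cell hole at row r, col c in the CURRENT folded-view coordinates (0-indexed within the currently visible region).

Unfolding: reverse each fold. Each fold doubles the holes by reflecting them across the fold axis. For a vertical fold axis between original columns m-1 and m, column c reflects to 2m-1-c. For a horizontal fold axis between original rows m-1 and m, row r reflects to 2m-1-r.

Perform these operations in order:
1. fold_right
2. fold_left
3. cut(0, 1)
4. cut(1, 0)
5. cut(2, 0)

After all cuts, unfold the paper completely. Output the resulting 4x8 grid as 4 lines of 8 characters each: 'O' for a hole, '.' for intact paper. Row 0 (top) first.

Answer: .OO..OO.
O..OO..O
O..OO..O
........

Derivation:
Op 1 fold_right: fold axis v@4; visible region now rows[0,4) x cols[4,8) = 4x4
Op 2 fold_left: fold axis v@6; visible region now rows[0,4) x cols[4,6) = 4x2
Op 3 cut(0, 1): punch at orig (0,5); cuts so far [(0, 5)]; region rows[0,4) x cols[4,6) = 4x2
Op 4 cut(1, 0): punch at orig (1,4); cuts so far [(0, 5), (1, 4)]; region rows[0,4) x cols[4,6) = 4x2
Op 5 cut(2, 0): punch at orig (2,4); cuts so far [(0, 5), (1, 4), (2, 4)]; region rows[0,4) x cols[4,6) = 4x2
Unfold 1 (reflect across v@6): 6 holes -> [(0, 5), (0, 6), (1, 4), (1, 7), (2, 4), (2, 7)]
Unfold 2 (reflect across v@4): 12 holes -> [(0, 1), (0, 2), (0, 5), (0, 6), (1, 0), (1, 3), (1, 4), (1, 7), (2, 0), (2, 3), (2, 4), (2, 7)]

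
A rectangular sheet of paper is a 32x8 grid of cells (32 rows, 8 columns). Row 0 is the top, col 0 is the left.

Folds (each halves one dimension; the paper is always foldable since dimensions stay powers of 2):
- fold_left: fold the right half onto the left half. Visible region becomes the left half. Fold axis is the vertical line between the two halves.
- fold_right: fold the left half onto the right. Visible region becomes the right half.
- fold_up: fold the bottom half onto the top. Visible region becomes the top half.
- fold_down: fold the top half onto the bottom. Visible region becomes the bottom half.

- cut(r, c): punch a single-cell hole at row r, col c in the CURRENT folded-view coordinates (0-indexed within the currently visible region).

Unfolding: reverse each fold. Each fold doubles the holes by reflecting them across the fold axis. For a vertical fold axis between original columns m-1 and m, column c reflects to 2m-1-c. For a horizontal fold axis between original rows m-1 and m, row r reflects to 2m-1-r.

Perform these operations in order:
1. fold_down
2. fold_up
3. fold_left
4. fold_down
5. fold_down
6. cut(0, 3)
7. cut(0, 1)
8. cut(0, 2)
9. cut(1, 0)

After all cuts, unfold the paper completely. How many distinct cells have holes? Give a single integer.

Op 1 fold_down: fold axis h@16; visible region now rows[16,32) x cols[0,8) = 16x8
Op 2 fold_up: fold axis h@24; visible region now rows[16,24) x cols[0,8) = 8x8
Op 3 fold_left: fold axis v@4; visible region now rows[16,24) x cols[0,4) = 8x4
Op 4 fold_down: fold axis h@20; visible region now rows[20,24) x cols[0,4) = 4x4
Op 5 fold_down: fold axis h@22; visible region now rows[22,24) x cols[0,4) = 2x4
Op 6 cut(0, 3): punch at orig (22,3); cuts so far [(22, 3)]; region rows[22,24) x cols[0,4) = 2x4
Op 7 cut(0, 1): punch at orig (22,1); cuts so far [(22, 1), (22, 3)]; region rows[22,24) x cols[0,4) = 2x4
Op 8 cut(0, 2): punch at orig (22,2); cuts so far [(22, 1), (22, 2), (22, 3)]; region rows[22,24) x cols[0,4) = 2x4
Op 9 cut(1, 0): punch at orig (23,0); cuts so far [(22, 1), (22, 2), (22, 3), (23, 0)]; region rows[22,24) x cols[0,4) = 2x4
Unfold 1 (reflect across h@22): 8 holes -> [(20, 0), (21, 1), (21, 2), (21, 3), (22, 1), (22, 2), (22, 3), (23, 0)]
Unfold 2 (reflect across h@20): 16 holes -> [(16, 0), (17, 1), (17, 2), (17, 3), (18, 1), (18, 2), (18, 3), (19, 0), (20, 0), (21, 1), (21, 2), (21, 3), (22, 1), (22, 2), (22, 3), (23, 0)]
Unfold 3 (reflect across v@4): 32 holes -> [(16, 0), (16, 7), (17, 1), (17, 2), (17, 3), (17, 4), (17, 5), (17, 6), (18, 1), (18, 2), (18, 3), (18, 4), (18, 5), (18, 6), (19, 0), (19, 7), (20, 0), (20, 7), (21, 1), (21, 2), (21, 3), (21, 4), (21, 5), (21, 6), (22, 1), (22, 2), (22, 3), (22, 4), (22, 5), (22, 6), (23, 0), (23, 7)]
Unfold 4 (reflect across h@24): 64 holes -> [(16, 0), (16, 7), (17, 1), (17, 2), (17, 3), (17, 4), (17, 5), (17, 6), (18, 1), (18, 2), (18, 3), (18, 4), (18, 5), (18, 6), (19, 0), (19, 7), (20, 0), (20, 7), (21, 1), (21, 2), (21, 3), (21, 4), (21, 5), (21, 6), (22, 1), (22, 2), (22, 3), (22, 4), (22, 5), (22, 6), (23, 0), (23, 7), (24, 0), (24, 7), (25, 1), (25, 2), (25, 3), (25, 4), (25, 5), (25, 6), (26, 1), (26, 2), (26, 3), (26, 4), (26, 5), (26, 6), (27, 0), (27, 7), (28, 0), (28, 7), (29, 1), (29, 2), (29, 3), (29, 4), (29, 5), (29, 6), (30, 1), (30, 2), (30, 3), (30, 4), (30, 5), (30, 6), (31, 0), (31, 7)]
Unfold 5 (reflect across h@16): 128 holes -> [(0, 0), (0, 7), (1, 1), (1, 2), (1, 3), (1, 4), (1, 5), (1, 6), (2, 1), (2, 2), (2, 3), (2, 4), (2, 5), (2, 6), (3, 0), (3, 7), (4, 0), (4, 7), (5, 1), (5, 2), (5, 3), (5, 4), (5, 5), (5, 6), (6, 1), (6, 2), (6, 3), (6, 4), (6, 5), (6, 6), (7, 0), (7, 7), (8, 0), (8, 7), (9, 1), (9, 2), (9, 3), (9, 4), (9, 5), (9, 6), (10, 1), (10, 2), (10, 3), (10, 4), (10, 5), (10, 6), (11, 0), (11, 7), (12, 0), (12, 7), (13, 1), (13, 2), (13, 3), (13, 4), (13, 5), (13, 6), (14, 1), (14, 2), (14, 3), (14, 4), (14, 5), (14, 6), (15, 0), (15, 7), (16, 0), (16, 7), (17, 1), (17, 2), (17, 3), (17, 4), (17, 5), (17, 6), (18, 1), (18, 2), (18, 3), (18, 4), (18, 5), (18, 6), (19, 0), (19, 7), (20, 0), (20, 7), (21, 1), (21, 2), (21, 3), (21, 4), (21, 5), (21, 6), (22, 1), (22, 2), (22, 3), (22, 4), (22, 5), (22, 6), (23, 0), (23, 7), (24, 0), (24, 7), (25, 1), (25, 2), (25, 3), (25, 4), (25, 5), (25, 6), (26, 1), (26, 2), (26, 3), (26, 4), (26, 5), (26, 6), (27, 0), (27, 7), (28, 0), (28, 7), (29, 1), (29, 2), (29, 3), (29, 4), (29, 5), (29, 6), (30, 1), (30, 2), (30, 3), (30, 4), (30, 5), (30, 6), (31, 0), (31, 7)]

Answer: 128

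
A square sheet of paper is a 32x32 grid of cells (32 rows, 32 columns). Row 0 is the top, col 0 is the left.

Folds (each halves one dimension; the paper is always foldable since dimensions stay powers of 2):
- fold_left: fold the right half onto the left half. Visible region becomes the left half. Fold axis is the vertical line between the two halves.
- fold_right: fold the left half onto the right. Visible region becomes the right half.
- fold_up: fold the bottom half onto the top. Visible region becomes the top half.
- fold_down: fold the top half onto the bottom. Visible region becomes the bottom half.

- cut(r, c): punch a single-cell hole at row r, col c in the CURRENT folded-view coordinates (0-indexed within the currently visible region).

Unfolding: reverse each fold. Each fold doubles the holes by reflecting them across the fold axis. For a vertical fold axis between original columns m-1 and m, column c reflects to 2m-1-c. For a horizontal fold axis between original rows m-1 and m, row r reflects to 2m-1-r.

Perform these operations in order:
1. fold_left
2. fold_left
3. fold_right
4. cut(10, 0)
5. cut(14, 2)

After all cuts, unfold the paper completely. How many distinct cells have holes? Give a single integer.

Op 1 fold_left: fold axis v@16; visible region now rows[0,32) x cols[0,16) = 32x16
Op 2 fold_left: fold axis v@8; visible region now rows[0,32) x cols[0,8) = 32x8
Op 3 fold_right: fold axis v@4; visible region now rows[0,32) x cols[4,8) = 32x4
Op 4 cut(10, 0): punch at orig (10,4); cuts so far [(10, 4)]; region rows[0,32) x cols[4,8) = 32x4
Op 5 cut(14, 2): punch at orig (14,6); cuts so far [(10, 4), (14, 6)]; region rows[0,32) x cols[4,8) = 32x4
Unfold 1 (reflect across v@4): 4 holes -> [(10, 3), (10, 4), (14, 1), (14, 6)]
Unfold 2 (reflect across v@8): 8 holes -> [(10, 3), (10, 4), (10, 11), (10, 12), (14, 1), (14, 6), (14, 9), (14, 14)]
Unfold 3 (reflect across v@16): 16 holes -> [(10, 3), (10, 4), (10, 11), (10, 12), (10, 19), (10, 20), (10, 27), (10, 28), (14, 1), (14, 6), (14, 9), (14, 14), (14, 17), (14, 22), (14, 25), (14, 30)]

Answer: 16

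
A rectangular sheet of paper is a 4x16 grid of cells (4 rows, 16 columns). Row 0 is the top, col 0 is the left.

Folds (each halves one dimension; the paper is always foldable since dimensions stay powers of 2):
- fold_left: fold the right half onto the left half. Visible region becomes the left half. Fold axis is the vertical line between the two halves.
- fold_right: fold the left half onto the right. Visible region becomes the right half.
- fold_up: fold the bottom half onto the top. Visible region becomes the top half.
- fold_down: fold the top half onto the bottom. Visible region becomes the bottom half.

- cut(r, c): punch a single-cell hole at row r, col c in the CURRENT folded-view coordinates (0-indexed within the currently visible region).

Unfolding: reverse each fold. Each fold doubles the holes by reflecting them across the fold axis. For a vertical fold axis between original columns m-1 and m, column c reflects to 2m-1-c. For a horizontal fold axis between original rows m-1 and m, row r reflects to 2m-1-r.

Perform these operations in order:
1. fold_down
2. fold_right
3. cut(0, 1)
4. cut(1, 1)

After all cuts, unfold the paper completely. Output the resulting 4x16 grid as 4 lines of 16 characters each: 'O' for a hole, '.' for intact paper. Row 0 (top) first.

Op 1 fold_down: fold axis h@2; visible region now rows[2,4) x cols[0,16) = 2x16
Op 2 fold_right: fold axis v@8; visible region now rows[2,4) x cols[8,16) = 2x8
Op 3 cut(0, 1): punch at orig (2,9); cuts so far [(2, 9)]; region rows[2,4) x cols[8,16) = 2x8
Op 4 cut(1, 1): punch at orig (3,9); cuts so far [(2, 9), (3, 9)]; region rows[2,4) x cols[8,16) = 2x8
Unfold 1 (reflect across v@8): 4 holes -> [(2, 6), (2, 9), (3, 6), (3, 9)]
Unfold 2 (reflect across h@2): 8 holes -> [(0, 6), (0, 9), (1, 6), (1, 9), (2, 6), (2, 9), (3, 6), (3, 9)]

Answer: ......O..O......
......O..O......
......O..O......
......O..O......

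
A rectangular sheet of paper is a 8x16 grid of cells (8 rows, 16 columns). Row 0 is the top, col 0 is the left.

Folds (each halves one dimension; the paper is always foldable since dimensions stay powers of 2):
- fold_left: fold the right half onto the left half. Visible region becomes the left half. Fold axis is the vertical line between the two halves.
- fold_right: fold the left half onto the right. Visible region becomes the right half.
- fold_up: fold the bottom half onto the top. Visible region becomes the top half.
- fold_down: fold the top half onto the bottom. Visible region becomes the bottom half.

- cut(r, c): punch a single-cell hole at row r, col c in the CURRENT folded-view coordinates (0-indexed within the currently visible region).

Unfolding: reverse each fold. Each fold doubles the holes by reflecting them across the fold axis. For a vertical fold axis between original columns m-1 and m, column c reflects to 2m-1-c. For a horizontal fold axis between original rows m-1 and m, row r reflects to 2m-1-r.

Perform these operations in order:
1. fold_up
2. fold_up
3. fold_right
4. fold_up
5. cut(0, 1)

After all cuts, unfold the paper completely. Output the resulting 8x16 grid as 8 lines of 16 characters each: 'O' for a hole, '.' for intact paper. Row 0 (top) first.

Op 1 fold_up: fold axis h@4; visible region now rows[0,4) x cols[0,16) = 4x16
Op 2 fold_up: fold axis h@2; visible region now rows[0,2) x cols[0,16) = 2x16
Op 3 fold_right: fold axis v@8; visible region now rows[0,2) x cols[8,16) = 2x8
Op 4 fold_up: fold axis h@1; visible region now rows[0,1) x cols[8,16) = 1x8
Op 5 cut(0, 1): punch at orig (0,9); cuts so far [(0, 9)]; region rows[0,1) x cols[8,16) = 1x8
Unfold 1 (reflect across h@1): 2 holes -> [(0, 9), (1, 9)]
Unfold 2 (reflect across v@8): 4 holes -> [(0, 6), (0, 9), (1, 6), (1, 9)]
Unfold 3 (reflect across h@2): 8 holes -> [(0, 6), (0, 9), (1, 6), (1, 9), (2, 6), (2, 9), (3, 6), (3, 9)]
Unfold 4 (reflect across h@4): 16 holes -> [(0, 6), (0, 9), (1, 6), (1, 9), (2, 6), (2, 9), (3, 6), (3, 9), (4, 6), (4, 9), (5, 6), (5, 9), (6, 6), (6, 9), (7, 6), (7, 9)]

Answer: ......O..O......
......O..O......
......O..O......
......O..O......
......O..O......
......O..O......
......O..O......
......O..O......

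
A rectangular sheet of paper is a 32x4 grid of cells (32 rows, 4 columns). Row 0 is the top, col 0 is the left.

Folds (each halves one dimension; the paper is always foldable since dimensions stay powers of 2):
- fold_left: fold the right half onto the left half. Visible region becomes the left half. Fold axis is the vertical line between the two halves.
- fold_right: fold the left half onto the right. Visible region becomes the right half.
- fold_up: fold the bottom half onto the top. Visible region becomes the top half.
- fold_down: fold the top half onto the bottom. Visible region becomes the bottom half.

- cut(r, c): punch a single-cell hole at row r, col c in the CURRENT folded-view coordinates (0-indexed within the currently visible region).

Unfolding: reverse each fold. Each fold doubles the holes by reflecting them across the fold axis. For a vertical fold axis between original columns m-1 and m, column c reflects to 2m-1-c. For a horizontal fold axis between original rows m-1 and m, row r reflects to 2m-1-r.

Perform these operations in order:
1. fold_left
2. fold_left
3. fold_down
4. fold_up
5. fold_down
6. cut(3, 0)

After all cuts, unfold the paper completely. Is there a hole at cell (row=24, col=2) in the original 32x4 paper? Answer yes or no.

Answer: yes

Derivation:
Op 1 fold_left: fold axis v@2; visible region now rows[0,32) x cols[0,2) = 32x2
Op 2 fold_left: fold axis v@1; visible region now rows[0,32) x cols[0,1) = 32x1
Op 3 fold_down: fold axis h@16; visible region now rows[16,32) x cols[0,1) = 16x1
Op 4 fold_up: fold axis h@24; visible region now rows[16,24) x cols[0,1) = 8x1
Op 5 fold_down: fold axis h@20; visible region now rows[20,24) x cols[0,1) = 4x1
Op 6 cut(3, 0): punch at orig (23,0); cuts so far [(23, 0)]; region rows[20,24) x cols[0,1) = 4x1
Unfold 1 (reflect across h@20): 2 holes -> [(16, 0), (23, 0)]
Unfold 2 (reflect across h@24): 4 holes -> [(16, 0), (23, 0), (24, 0), (31, 0)]
Unfold 3 (reflect across h@16): 8 holes -> [(0, 0), (7, 0), (8, 0), (15, 0), (16, 0), (23, 0), (24, 0), (31, 0)]
Unfold 4 (reflect across v@1): 16 holes -> [(0, 0), (0, 1), (7, 0), (7, 1), (8, 0), (8, 1), (15, 0), (15, 1), (16, 0), (16, 1), (23, 0), (23, 1), (24, 0), (24, 1), (31, 0), (31, 1)]
Unfold 5 (reflect across v@2): 32 holes -> [(0, 0), (0, 1), (0, 2), (0, 3), (7, 0), (7, 1), (7, 2), (7, 3), (8, 0), (8, 1), (8, 2), (8, 3), (15, 0), (15, 1), (15, 2), (15, 3), (16, 0), (16, 1), (16, 2), (16, 3), (23, 0), (23, 1), (23, 2), (23, 3), (24, 0), (24, 1), (24, 2), (24, 3), (31, 0), (31, 1), (31, 2), (31, 3)]
Holes: [(0, 0), (0, 1), (0, 2), (0, 3), (7, 0), (7, 1), (7, 2), (7, 3), (8, 0), (8, 1), (8, 2), (8, 3), (15, 0), (15, 1), (15, 2), (15, 3), (16, 0), (16, 1), (16, 2), (16, 3), (23, 0), (23, 1), (23, 2), (23, 3), (24, 0), (24, 1), (24, 2), (24, 3), (31, 0), (31, 1), (31, 2), (31, 3)]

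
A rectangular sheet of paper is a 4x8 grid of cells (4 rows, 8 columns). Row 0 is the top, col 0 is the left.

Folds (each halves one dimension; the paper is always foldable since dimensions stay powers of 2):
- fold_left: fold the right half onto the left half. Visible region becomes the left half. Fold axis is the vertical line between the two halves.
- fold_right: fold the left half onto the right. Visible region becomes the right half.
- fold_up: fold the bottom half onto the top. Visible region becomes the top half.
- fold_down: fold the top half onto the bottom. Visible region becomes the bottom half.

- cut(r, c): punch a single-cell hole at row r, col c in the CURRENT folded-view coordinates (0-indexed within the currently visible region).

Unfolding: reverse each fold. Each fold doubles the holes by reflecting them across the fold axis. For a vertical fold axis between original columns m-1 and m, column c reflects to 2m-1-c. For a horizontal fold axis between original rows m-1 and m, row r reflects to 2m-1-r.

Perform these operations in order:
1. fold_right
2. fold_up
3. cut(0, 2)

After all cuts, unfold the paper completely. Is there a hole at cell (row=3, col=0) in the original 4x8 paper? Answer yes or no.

Answer: no

Derivation:
Op 1 fold_right: fold axis v@4; visible region now rows[0,4) x cols[4,8) = 4x4
Op 2 fold_up: fold axis h@2; visible region now rows[0,2) x cols[4,8) = 2x4
Op 3 cut(0, 2): punch at orig (0,6); cuts so far [(0, 6)]; region rows[0,2) x cols[4,8) = 2x4
Unfold 1 (reflect across h@2): 2 holes -> [(0, 6), (3, 6)]
Unfold 2 (reflect across v@4): 4 holes -> [(0, 1), (0, 6), (3, 1), (3, 6)]
Holes: [(0, 1), (0, 6), (3, 1), (3, 6)]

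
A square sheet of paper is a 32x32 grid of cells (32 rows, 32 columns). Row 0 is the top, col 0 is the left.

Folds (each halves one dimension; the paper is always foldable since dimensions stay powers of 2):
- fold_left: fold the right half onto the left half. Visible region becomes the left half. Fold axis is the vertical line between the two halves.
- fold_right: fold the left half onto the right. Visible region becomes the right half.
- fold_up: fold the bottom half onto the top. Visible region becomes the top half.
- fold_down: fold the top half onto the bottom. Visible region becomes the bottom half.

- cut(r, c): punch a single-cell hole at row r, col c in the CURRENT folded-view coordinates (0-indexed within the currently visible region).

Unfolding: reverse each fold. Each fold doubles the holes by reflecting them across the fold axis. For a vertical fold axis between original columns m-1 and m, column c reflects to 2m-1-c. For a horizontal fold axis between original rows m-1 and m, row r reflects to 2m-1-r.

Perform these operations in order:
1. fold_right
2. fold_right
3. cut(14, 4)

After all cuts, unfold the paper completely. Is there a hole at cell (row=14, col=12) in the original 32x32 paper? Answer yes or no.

Answer: yes

Derivation:
Op 1 fold_right: fold axis v@16; visible region now rows[0,32) x cols[16,32) = 32x16
Op 2 fold_right: fold axis v@24; visible region now rows[0,32) x cols[24,32) = 32x8
Op 3 cut(14, 4): punch at orig (14,28); cuts so far [(14, 28)]; region rows[0,32) x cols[24,32) = 32x8
Unfold 1 (reflect across v@24): 2 holes -> [(14, 19), (14, 28)]
Unfold 2 (reflect across v@16): 4 holes -> [(14, 3), (14, 12), (14, 19), (14, 28)]
Holes: [(14, 3), (14, 12), (14, 19), (14, 28)]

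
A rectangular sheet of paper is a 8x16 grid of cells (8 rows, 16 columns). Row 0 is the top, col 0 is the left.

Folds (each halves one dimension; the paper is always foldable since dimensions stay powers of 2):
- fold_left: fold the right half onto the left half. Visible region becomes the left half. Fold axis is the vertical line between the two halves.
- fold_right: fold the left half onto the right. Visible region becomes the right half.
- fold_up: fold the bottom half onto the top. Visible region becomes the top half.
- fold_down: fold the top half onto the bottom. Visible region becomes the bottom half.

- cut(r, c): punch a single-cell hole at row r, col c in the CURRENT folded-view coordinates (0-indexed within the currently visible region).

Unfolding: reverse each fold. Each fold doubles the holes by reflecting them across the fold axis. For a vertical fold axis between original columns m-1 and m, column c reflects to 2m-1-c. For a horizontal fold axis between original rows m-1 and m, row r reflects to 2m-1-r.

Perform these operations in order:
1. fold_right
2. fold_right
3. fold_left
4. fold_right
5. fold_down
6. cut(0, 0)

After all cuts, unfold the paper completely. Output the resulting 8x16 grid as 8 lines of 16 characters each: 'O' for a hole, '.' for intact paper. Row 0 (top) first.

Op 1 fold_right: fold axis v@8; visible region now rows[0,8) x cols[8,16) = 8x8
Op 2 fold_right: fold axis v@12; visible region now rows[0,8) x cols[12,16) = 8x4
Op 3 fold_left: fold axis v@14; visible region now rows[0,8) x cols[12,14) = 8x2
Op 4 fold_right: fold axis v@13; visible region now rows[0,8) x cols[13,14) = 8x1
Op 5 fold_down: fold axis h@4; visible region now rows[4,8) x cols[13,14) = 4x1
Op 6 cut(0, 0): punch at orig (4,13); cuts so far [(4, 13)]; region rows[4,8) x cols[13,14) = 4x1
Unfold 1 (reflect across h@4): 2 holes -> [(3, 13), (4, 13)]
Unfold 2 (reflect across v@13): 4 holes -> [(3, 12), (3, 13), (4, 12), (4, 13)]
Unfold 3 (reflect across v@14): 8 holes -> [(3, 12), (3, 13), (3, 14), (3, 15), (4, 12), (4, 13), (4, 14), (4, 15)]
Unfold 4 (reflect across v@12): 16 holes -> [(3, 8), (3, 9), (3, 10), (3, 11), (3, 12), (3, 13), (3, 14), (3, 15), (4, 8), (4, 9), (4, 10), (4, 11), (4, 12), (4, 13), (4, 14), (4, 15)]
Unfold 5 (reflect across v@8): 32 holes -> [(3, 0), (3, 1), (3, 2), (3, 3), (3, 4), (3, 5), (3, 6), (3, 7), (3, 8), (3, 9), (3, 10), (3, 11), (3, 12), (3, 13), (3, 14), (3, 15), (4, 0), (4, 1), (4, 2), (4, 3), (4, 4), (4, 5), (4, 6), (4, 7), (4, 8), (4, 9), (4, 10), (4, 11), (4, 12), (4, 13), (4, 14), (4, 15)]

Answer: ................
................
................
OOOOOOOOOOOOOOOO
OOOOOOOOOOOOOOOO
................
................
................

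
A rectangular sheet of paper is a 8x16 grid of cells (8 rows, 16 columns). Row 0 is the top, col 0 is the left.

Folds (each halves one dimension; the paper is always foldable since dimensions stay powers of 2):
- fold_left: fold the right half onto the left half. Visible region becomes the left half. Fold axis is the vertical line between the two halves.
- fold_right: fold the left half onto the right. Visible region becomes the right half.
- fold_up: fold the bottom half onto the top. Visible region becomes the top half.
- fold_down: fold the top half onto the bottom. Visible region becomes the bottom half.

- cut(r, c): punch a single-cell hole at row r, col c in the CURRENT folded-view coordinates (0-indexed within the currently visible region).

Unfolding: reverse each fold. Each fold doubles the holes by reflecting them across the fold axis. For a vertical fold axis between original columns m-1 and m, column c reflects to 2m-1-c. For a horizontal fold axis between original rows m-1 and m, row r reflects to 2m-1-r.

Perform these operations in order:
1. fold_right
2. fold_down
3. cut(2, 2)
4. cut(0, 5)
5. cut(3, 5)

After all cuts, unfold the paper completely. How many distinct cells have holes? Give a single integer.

Op 1 fold_right: fold axis v@8; visible region now rows[0,8) x cols[8,16) = 8x8
Op 2 fold_down: fold axis h@4; visible region now rows[4,8) x cols[8,16) = 4x8
Op 3 cut(2, 2): punch at orig (6,10); cuts so far [(6, 10)]; region rows[4,8) x cols[8,16) = 4x8
Op 4 cut(0, 5): punch at orig (4,13); cuts so far [(4, 13), (6, 10)]; region rows[4,8) x cols[8,16) = 4x8
Op 5 cut(3, 5): punch at orig (7,13); cuts so far [(4, 13), (6, 10), (7, 13)]; region rows[4,8) x cols[8,16) = 4x8
Unfold 1 (reflect across h@4): 6 holes -> [(0, 13), (1, 10), (3, 13), (4, 13), (6, 10), (7, 13)]
Unfold 2 (reflect across v@8): 12 holes -> [(0, 2), (0, 13), (1, 5), (1, 10), (3, 2), (3, 13), (4, 2), (4, 13), (6, 5), (6, 10), (7, 2), (7, 13)]

Answer: 12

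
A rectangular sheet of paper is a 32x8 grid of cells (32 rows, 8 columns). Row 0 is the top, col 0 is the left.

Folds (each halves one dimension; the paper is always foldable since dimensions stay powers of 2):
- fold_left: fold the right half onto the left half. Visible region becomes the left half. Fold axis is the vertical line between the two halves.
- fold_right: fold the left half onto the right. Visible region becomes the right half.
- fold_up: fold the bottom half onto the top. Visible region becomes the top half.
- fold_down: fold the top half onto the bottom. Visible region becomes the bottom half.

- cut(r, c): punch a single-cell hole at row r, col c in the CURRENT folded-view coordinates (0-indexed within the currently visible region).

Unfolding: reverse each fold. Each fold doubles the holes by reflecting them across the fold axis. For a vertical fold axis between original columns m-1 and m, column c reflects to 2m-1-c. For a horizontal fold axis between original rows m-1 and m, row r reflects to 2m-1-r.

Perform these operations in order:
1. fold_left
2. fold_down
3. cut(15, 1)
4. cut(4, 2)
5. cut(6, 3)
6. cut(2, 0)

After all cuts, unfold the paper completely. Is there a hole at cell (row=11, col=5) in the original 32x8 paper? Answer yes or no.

Op 1 fold_left: fold axis v@4; visible region now rows[0,32) x cols[0,4) = 32x4
Op 2 fold_down: fold axis h@16; visible region now rows[16,32) x cols[0,4) = 16x4
Op 3 cut(15, 1): punch at orig (31,1); cuts so far [(31, 1)]; region rows[16,32) x cols[0,4) = 16x4
Op 4 cut(4, 2): punch at orig (20,2); cuts so far [(20, 2), (31, 1)]; region rows[16,32) x cols[0,4) = 16x4
Op 5 cut(6, 3): punch at orig (22,3); cuts so far [(20, 2), (22, 3), (31, 1)]; region rows[16,32) x cols[0,4) = 16x4
Op 6 cut(2, 0): punch at orig (18,0); cuts so far [(18, 0), (20, 2), (22, 3), (31, 1)]; region rows[16,32) x cols[0,4) = 16x4
Unfold 1 (reflect across h@16): 8 holes -> [(0, 1), (9, 3), (11, 2), (13, 0), (18, 0), (20, 2), (22, 3), (31, 1)]
Unfold 2 (reflect across v@4): 16 holes -> [(0, 1), (0, 6), (9, 3), (9, 4), (11, 2), (11, 5), (13, 0), (13, 7), (18, 0), (18, 7), (20, 2), (20, 5), (22, 3), (22, 4), (31, 1), (31, 6)]
Holes: [(0, 1), (0, 6), (9, 3), (9, 4), (11, 2), (11, 5), (13, 0), (13, 7), (18, 0), (18, 7), (20, 2), (20, 5), (22, 3), (22, 4), (31, 1), (31, 6)]

Answer: yes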